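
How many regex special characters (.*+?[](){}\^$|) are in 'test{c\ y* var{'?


Regex special characters are: . * + ? [ ] ( ) { } \ ^ $ |
Scanning 'test{c\ y* var{':
  pos 4: '{' -> SPECIAL
  pos 6: '\' -> SPECIAL
  pos 9: '*' -> SPECIAL
  pos 14: '{' -> SPECIAL
Special chars found: ['{', '\\', '*', '{']
Total: 4

4


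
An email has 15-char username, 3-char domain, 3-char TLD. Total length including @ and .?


An email address has format: username@domain.tld
Username length: 15
'@' character: 1
Domain length: 3
'.' character: 1
TLD length: 3
Total = 15 + 1 + 3 + 1 + 3 = 23

23


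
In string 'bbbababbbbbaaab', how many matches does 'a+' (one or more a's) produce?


Pattern 'a+' matches one or more consecutive a's.
String: 'bbbababbbbbaaab'
Scanning for runs of a:
  Match 1: 'a' (length 1)
  Match 2: 'a' (length 1)
  Match 3: 'aaa' (length 3)
Total matches: 3

3


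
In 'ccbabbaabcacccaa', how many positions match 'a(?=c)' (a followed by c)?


Lookahead 'a(?=c)' matches 'a' only when followed by 'c'.
String: 'ccbabbaabcacccaa'
Checking each position where char is 'a':
  pos 3: 'a' -> no (next='b')
  pos 6: 'a' -> no (next='a')
  pos 7: 'a' -> no (next='b')
  pos 10: 'a' -> MATCH (next='c')
  pos 14: 'a' -> no (next='a')
Matching positions: [10]
Count: 1

1


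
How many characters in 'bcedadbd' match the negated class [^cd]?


Negated class [^cd] matches any char NOT in {c, d}
Scanning 'bcedadbd':
  pos 0: 'b' -> MATCH
  pos 1: 'c' -> no (excluded)
  pos 2: 'e' -> MATCH
  pos 3: 'd' -> no (excluded)
  pos 4: 'a' -> MATCH
  pos 5: 'd' -> no (excluded)
  pos 6: 'b' -> MATCH
  pos 7: 'd' -> no (excluded)
Total matches: 4

4


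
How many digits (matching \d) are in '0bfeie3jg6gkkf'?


\d matches any digit 0-9.
Scanning '0bfeie3jg6gkkf':
  pos 0: '0' -> DIGIT
  pos 6: '3' -> DIGIT
  pos 9: '6' -> DIGIT
Digits found: ['0', '3', '6']
Total: 3

3


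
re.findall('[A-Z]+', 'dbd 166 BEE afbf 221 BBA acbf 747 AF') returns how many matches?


Pattern '[A-Z]+' finds one or more uppercase letters.
Text: 'dbd 166 BEE afbf 221 BBA acbf 747 AF'
Scanning for matches:
  Match 1: 'BEE'
  Match 2: 'BBA'
  Match 3: 'AF'
Total matches: 3

3


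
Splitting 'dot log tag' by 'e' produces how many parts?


Splitting by 'e' breaks the string at each occurrence of the separator.
Text: 'dot log tag'
Parts after split:
  Part 1: 'dot log tag'
Total parts: 1

1


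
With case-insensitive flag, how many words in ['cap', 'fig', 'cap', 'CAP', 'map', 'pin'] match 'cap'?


Case-insensitive matching: compare each word's lowercase form to 'cap'.
  'cap' -> lower='cap' -> MATCH
  'fig' -> lower='fig' -> no
  'cap' -> lower='cap' -> MATCH
  'CAP' -> lower='cap' -> MATCH
  'map' -> lower='map' -> no
  'pin' -> lower='pin' -> no
Matches: ['cap', 'cap', 'CAP']
Count: 3

3


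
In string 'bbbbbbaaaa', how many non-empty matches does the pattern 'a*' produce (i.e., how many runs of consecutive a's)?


Pattern 'a*' matches zero or more a's. We want non-empty runs of consecutive a's.
String: 'bbbbbbaaaa'
Walking through the string to find runs of a's:
  Run 1: positions 6-9 -> 'aaaa'
Non-empty runs found: ['aaaa']
Count: 1

1


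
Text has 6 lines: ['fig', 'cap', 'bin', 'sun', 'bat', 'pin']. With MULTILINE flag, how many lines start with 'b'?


With MULTILINE flag, ^ matches the start of each line.
Lines: ['fig', 'cap', 'bin', 'sun', 'bat', 'pin']
Checking which lines start with 'b':
  Line 1: 'fig' -> no
  Line 2: 'cap' -> no
  Line 3: 'bin' -> MATCH
  Line 4: 'sun' -> no
  Line 5: 'bat' -> MATCH
  Line 6: 'pin' -> no
Matching lines: ['bin', 'bat']
Count: 2

2


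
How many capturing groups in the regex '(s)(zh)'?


To count capturing groups, count each '(' that starts a group.
Pattern: '(s)(zh)'
Walking through the pattern:
  Position 0: '(' -> group #1
  Position 3: '(' -> group #2
Total capturing groups: 2

2


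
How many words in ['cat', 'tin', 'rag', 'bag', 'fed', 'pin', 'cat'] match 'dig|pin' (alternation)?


Alternation 'dig|pin' matches either 'dig' or 'pin'.
Checking each word:
  'cat' -> no
  'tin' -> no
  'rag' -> no
  'bag' -> no
  'fed' -> no
  'pin' -> MATCH
  'cat' -> no
Matches: ['pin']
Count: 1

1


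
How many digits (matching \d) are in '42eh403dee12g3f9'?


\d matches any digit 0-9.
Scanning '42eh403dee12g3f9':
  pos 0: '4' -> DIGIT
  pos 1: '2' -> DIGIT
  pos 4: '4' -> DIGIT
  pos 5: '0' -> DIGIT
  pos 6: '3' -> DIGIT
  pos 10: '1' -> DIGIT
  pos 11: '2' -> DIGIT
  pos 13: '3' -> DIGIT
  pos 15: '9' -> DIGIT
Digits found: ['4', '2', '4', '0', '3', '1', '2', '3', '9']
Total: 9

9


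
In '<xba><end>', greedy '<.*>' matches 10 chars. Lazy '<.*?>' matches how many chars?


Greedy '<.*>' tries to match as MUCH as possible.
Lazy '<.*?>' tries to match as LITTLE as possible.

String: '<xba><end>'
Greedy '<.*>' starts at first '<' and extends to the LAST '>': '<xba><end>' (10 chars)
Lazy '<.*?>' starts at first '<' and stops at the FIRST '>': '<xba>' (5 chars)

5


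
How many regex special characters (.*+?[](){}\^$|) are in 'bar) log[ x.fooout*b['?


Regex special characters are: . * + ? [ ] ( ) { } \ ^ $ |
Scanning 'bar) log[ x.fooout*b[':
  pos 3: ')' -> SPECIAL
  pos 8: '[' -> SPECIAL
  pos 11: '.' -> SPECIAL
  pos 18: '*' -> SPECIAL
  pos 20: '[' -> SPECIAL
Special chars found: [')', '[', '.', '*', '[']
Total: 5

5


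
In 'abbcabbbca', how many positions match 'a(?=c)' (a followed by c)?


Lookahead 'a(?=c)' matches 'a' only when followed by 'c'.
String: 'abbcabbbca'
Checking each position where char is 'a':
  pos 0: 'a' -> no (next='b')
  pos 4: 'a' -> no (next='b')
Matching positions: []
Count: 0

0


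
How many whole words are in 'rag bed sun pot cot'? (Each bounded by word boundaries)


Word boundaries (\b) mark the start/end of each word.
Text: 'rag bed sun pot cot'
Splitting by whitespace:
  Word 1: 'rag'
  Word 2: 'bed'
  Word 3: 'sun'
  Word 4: 'pot'
  Word 5: 'cot'
Total whole words: 5

5


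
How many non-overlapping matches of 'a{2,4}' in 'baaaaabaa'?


Pattern 'a{2,4}' matches between 2 and 4 consecutive a's (greedy).
String: 'baaaaabaa'
Finding runs of a's and applying greedy matching:
  Run at pos 1: 'aaaaa' (length 5)
  Run at pos 7: 'aa' (length 2)
Matches: ['aaaa', 'aa']
Count: 2

2


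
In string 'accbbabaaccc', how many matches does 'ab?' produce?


Pattern 'ab?' matches 'a' optionally followed by 'b'.
String: 'accbbabaaccc'
Scanning left to right for 'a' then checking next char:
  Match 1: 'a' (a not followed by b)
  Match 2: 'ab' (a followed by b)
  Match 3: 'a' (a not followed by b)
  Match 4: 'a' (a not followed by b)
Total matches: 4

4


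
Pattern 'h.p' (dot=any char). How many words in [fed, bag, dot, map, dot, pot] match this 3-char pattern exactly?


Pattern 'h.p' means: starts with 'h', any single char, ends with 'p'.
Checking each word (must be exactly 3 chars):
  'fed' (len=3): no
  'bag' (len=3): no
  'dot' (len=3): no
  'map' (len=3): no
  'dot' (len=3): no
  'pot' (len=3): no
Matching words: []
Total: 0

0


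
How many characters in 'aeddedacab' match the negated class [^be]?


Negated class [^be] matches any char NOT in {b, e}
Scanning 'aeddedacab':
  pos 0: 'a' -> MATCH
  pos 1: 'e' -> no (excluded)
  pos 2: 'd' -> MATCH
  pos 3: 'd' -> MATCH
  pos 4: 'e' -> no (excluded)
  pos 5: 'd' -> MATCH
  pos 6: 'a' -> MATCH
  pos 7: 'c' -> MATCH
  pos 8: 'a' -> MATCH
  pos 9: 'b' -> no (excluded)
Total matches: 7

7


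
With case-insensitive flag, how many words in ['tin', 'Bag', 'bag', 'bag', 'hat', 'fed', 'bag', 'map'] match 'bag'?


Case-insensitive matching: compare each word's lowercase form to 'bag'.
  'tin' -> lower='tin' -> no
  'Bag' -> lower='bag' -> MATCH
  'bag' -> lower='bag' -> MATCH
  'bag' -> lower='bag' -> MATCH
  'hat' -> lower='hat' -> no
  'fed' -> lower='fed' -> no
  'bag' -> lower='bag' -> MATCH
  'map' -> lower='map' -> no
Matches: ['Bag', 'bag', 'bag', 'bag']
Count: 4

4


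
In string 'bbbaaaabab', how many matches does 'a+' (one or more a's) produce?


Pattern 'a+' matches one or more consecutive a's.
String: 'bbbaaaabab'
Scanning for runs of a:
  Match 1: 'aaaa' (length 4)
  Match 2: 'a' (length 1)
Total matches: 2

2


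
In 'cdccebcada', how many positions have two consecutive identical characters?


Looking for consecutive identical characters in 'cdccebcada':
  pos 0-1: 'c' vs 'd' -> different
  pos 1-2: 'd' vs 'c' -> different
  pos 2-3: 'c' vs 'c' -> MATCH ('cc')
  pos 3-4: 'c' vs 'e' -> different
  pos 4-5: 'e' vs 'b' -> different
  pos 5-6: 'b' vs 'c' -> different
  pos 6-7: 'c' vs 'a' -> different
  pos 7-8: 'a' vs 'd' -> different
  pos 8-9: 'd' vs 'a' -> different
Consecutive identical pairs: ['cc']
Count: 1

1


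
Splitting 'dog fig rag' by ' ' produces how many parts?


Splitting by ' ' breaks the string at each occurrence of the separator.
Text: 'dog fig rag'
Parts after split:
  Part 1: 'dog'
  Part 2: 'fig'
  Part 3: 'rag'
Total parts: 3

3


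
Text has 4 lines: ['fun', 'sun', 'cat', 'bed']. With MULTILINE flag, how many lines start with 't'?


With MULTILINE flag, ^ matches the start of each line.
Lines: ['fun', 'sun', 'cat', 'bed']
Checking which lines start with 't':
  Line 1: 'fun' -> no
  Line 2: 'sun' -> no
  Line 3: 'cat' -> no
  Line 4: 'bed' -> no
Matching lines: []
Count: 0

0


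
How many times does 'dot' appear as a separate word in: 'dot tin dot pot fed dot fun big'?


Scanning each word for exact match 'dot':
  Word 1: 'dot' -> MATCH
  Word 2: 'tin' -> no
  Word 3: 'dot' -> MATCH
  Word 4: 'pot' -> no
  Word 5: 'fed' -> no
  Word 6: 'dot' -> MATCH
  Word 7: 'fun' -> no
  Word 8: 'big' -> no
Total matches: 3

3


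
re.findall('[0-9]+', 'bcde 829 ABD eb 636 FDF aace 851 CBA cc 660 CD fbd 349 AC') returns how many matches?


Pattern '[0-9]+' finds one or more digits.
Text: 'bcde 829 ABD eb 636 FDF aace 851 CBA cc 660 CD fbd 349 AC'
Scanning for matches:
  Match 1: '829'
  Match 2: '636'
  Match 3: '851'
  Match 4: '660'
  Match 5: '349'
Total matches: 5

5


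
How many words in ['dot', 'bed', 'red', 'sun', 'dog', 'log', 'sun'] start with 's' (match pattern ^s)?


Pattern ^s anchors to start of word. Check which words begin with 's':
  'dot' -> no
  'bed' -> no
  'red' -> no
  'sun' -> MATCH (starts with 's')
  'dog' -> no
  'log' -> no
  'sun' -> MATCH (starts with 's')
Matching words: ['sun', 'sun']
Count: 2

2


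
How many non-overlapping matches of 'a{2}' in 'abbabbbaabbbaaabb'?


Pattern 'a{2}' matches exactly 2 consecutive a's (greedy, non-overlapping).
String: 'abbabbbaabbbaaabb'
Scanning for runs of a's:
  Run at pos 0: 'a' (length 1) -> 0 match(es)
  Run at pos 3: 'a' (length 1) -> 0 match(es)
  Run at pos 7: 'aa' (length 2) -> 1 match(es)
  Run at pos 12: 'aaa' (length 3) -> 1 match(es)
Matches found: ['aa', 'aa']
Total: 2

2


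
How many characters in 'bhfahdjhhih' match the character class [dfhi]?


Character class [dfhi] matches any of: {d, f, h, i}
Scanning string 'bhfahdjhhih' character by character:
  pos 0: 'b' -> no
  pos 1: 'h' -> MATCH
  pos 2: 'f' -> MATCH
  pos 3: 'a' -> no
  pos 4: 'h' -> MATCH
  pos 5: 'd' -> MATCH
  pos 6: 'j' -> no
  pos 7: 'h' -> MATCH
  pos 8: 'h' -> MATCH
  pos 9: 'i' -> MATCH
  pos 10: 'h' -> MATCH
Total matches: 8

8


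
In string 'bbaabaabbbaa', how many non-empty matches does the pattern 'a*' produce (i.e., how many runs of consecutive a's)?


Pattern 'a*' matches zero or more a's. We want non-empty runs of consecutive a's.
String: 'bbaabaabbbaa'
Walking through the string to find runs of a's:
  Run 1: positions 2-3 -> 'aa'
  Run 2: positions 5-6 -> 'aa'
  Run 3: positions 10-11 -> 'aa'
Non-empty runs found: ['aa', 'aa', 'aa']
Count: 3

3


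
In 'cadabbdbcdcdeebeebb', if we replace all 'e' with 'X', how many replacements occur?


re.sub('e', 'X', text) replaces every occurrence of 'e' with 'X'.
Text: 'cadabbdbcdcdeebeebb'
Scanning for 'e':
  pos 12: 'e' -> replacement #1
  pos 13: 'e' -> replacement #2
  pos 15: 'e' -> replacement #3
  pos 16: 'e' -> replacement #4
Total replacements: 4

4


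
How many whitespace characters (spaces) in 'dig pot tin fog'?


\s matches whitespace characters (spaces, tabs, etc.).
Text: 'dig pot tin fog'
This text has 4 words separated by spaces.
Number of spaces = number of words - 1 = 4 - 1 = 3

3


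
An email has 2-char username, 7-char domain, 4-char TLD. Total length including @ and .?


An email address has format: username@domain.tld
Username length: 2
'@' character: 1
Domain length: 7
'.' character: 1
TLD length: 4
Total = 2 + 1 + 7 + 1 + 4 = 15

15


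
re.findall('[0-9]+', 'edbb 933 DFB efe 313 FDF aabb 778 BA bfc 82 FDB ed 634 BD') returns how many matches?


Pattern '[0-9]+' finds one or more digits.
Text: 'edbb 933 DFB efe 313 FDF aabb 778 BA bfc 82 FDB ed 634 BD'
Scanning for matches:
  Match 1: '933'
  Match 2: '313'
  Match 3: '778'
  Match 4: '82'
  Match 5: '634'
Total matches: 5

5


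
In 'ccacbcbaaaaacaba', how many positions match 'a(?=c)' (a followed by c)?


Lookahead 'a(?=c)' matches 'a' only when followed by 'c'.
String: 'ccacbcbaaaaacaba'
Checking each position where char is 'a':
  pos 2: 'a' -> MATCH (next='c')
  pos 7: 'a' -> no (next='a')
  pos 8: 'a' -> no (next='a')
  pos 9: 'a' -> no (next='a')
  pos 10: 'a' -> no (next='a')
  pos 11: 'a' -> MATCH (next='c')
  pos 13: 'a' -> no (next='b')
Matching positions: [2, 11]
Count: 2

2


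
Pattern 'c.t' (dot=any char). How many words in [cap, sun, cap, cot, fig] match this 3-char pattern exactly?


Pattern 'c.t' means: starts with 'c', any single char, ends with 't'.
Checking each word (must be exactly 3 chars):
  'cap' (len=3): no
  'sun' (len=3): no
  'cap' (len=3): no
  'cot' (len=3): MATCH
  'fig' (len=3): no
Matching words: ['cot']
Total: 1

1


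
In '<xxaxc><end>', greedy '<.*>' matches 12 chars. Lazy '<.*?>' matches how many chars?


Greedy '<.*>' tries to match as MUCH as possible.
Lazy '<.*?>' tries to match as LITTLE as possible.

String: '<xxaxc><end>'
Greedy '<.*>' starts at first '<' and extends to the LAST '>': '<xxaxc><end>' (12 chars)
Lazy '<.*?>' starts at first '<' and stops at the FIRST '>': '<xxaxc>' (7 chars)

7


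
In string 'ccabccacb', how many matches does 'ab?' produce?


Pattern 'ab?' matches 'a' optionally followed by 'b'.
String: 'ccabccacb'
Scanning left to right for 'a' then checking next char:
  Match 1: 'ab' (a followed by b)
  Match 2: 'a' (a not followed by b)
Total matches: 2

2


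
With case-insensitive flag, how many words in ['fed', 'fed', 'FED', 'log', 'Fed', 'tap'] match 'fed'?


Case-insensitive matching: compare each word's lowercase form to 'fed'.
  'fed' -> lower='fed' -> MATCH
  'fed' -> lower='fed' -> MATCH
  'FED' -> lower='fed' -> MATCH
  'log' -> lower='log' -> no
  'Fed' -> lower='fed' -> MATCH
  'tap' -> lower='tap' -> no
Matches: ['fed', 'fed', 'FED', 'Fed']
Count: 4

4


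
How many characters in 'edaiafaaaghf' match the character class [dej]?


Character class [dej] matches any of: {d, e, j}
Scanning string 'edaiafaaaghf' character by character:
  pos 0: 'e' -> MATCH
  pos 1: 'd' -> MATCH
  pos 2: 'a' -> no
  pos 3: 'i' -> no
  pos 4: 'a' -> no
  pos 5: 'f' -> no
  pos 6: 'a' -> no
  pos 7: 'a' -> no
  pos 8: 'a' -> no
  pos 9: 'g' -> no
  pos 10: 'h' -> no
  pos 11: 'f' -> no
Total matches: 2

2


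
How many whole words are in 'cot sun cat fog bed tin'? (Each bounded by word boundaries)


Word boundaries (\b) mark the start/end of each word.
Text: 'cot sun cat fog bed tin'
Splitting by whitespace:
  Word 1: 'cot'
  Word 2: 'sun'
  Word 3: 'cat'
  Word 4: 'fog'
  Word 5: 'bed'
  Word 6: 'tin'
Total whole words: 6

6


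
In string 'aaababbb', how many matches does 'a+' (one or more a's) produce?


Pattern 'a+' matches one or more consecutive a's.
String: 'aaababbb'
Scanning for runs of a:
  Match 1: 'aaa' (length 3)
  Match 2: 'a' (length 1)
Total matches: 2

2


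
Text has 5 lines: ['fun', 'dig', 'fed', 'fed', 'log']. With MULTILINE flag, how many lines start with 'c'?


With MULTILINE flag, ^ matches the start of each line.
Lines: ['fun', 'dig', 'fed', 'fed', 'log']
Checking which lines start with 'c':
  Line 1: 'fun' -> no
  Line 2: 'dig' -> no
  Line 3: 'fed' -> no
  Line 4: 'fed' -> no
  Line 5: 'log' -> no
Matching lines: []
Count: 0

0


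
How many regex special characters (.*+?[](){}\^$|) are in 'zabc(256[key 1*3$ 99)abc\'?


Regex special characters are: . * + ? [ ] ( ) { } \ ^ $ |
Scanning 'zabc(256[key 1*3$ 99)abc\':
  pos 4: '(' -> SPECIAL
  pos 8: '[' -> SPECIAL
  pos 14: '*' -> SPECIAL
  pos 16: '$' -> SPECIAL
  pos 20: ')' -> SPECIAL
  pos 24: '\' -> SPECIAL
Special chars found: ['(', '[', '*', '$', ')', '\\']
Total: 6

6


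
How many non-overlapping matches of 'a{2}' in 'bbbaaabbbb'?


Pattern 'a{2}' matches exactly 2 consecutive a's (greedy, non-overlapping).
String: 'bbbaaabbbb'
Scanning for runs of a's:
  Run at pos 3: 'aaa' (length 3) -> 1 match(es)
Matches found: ['aa']
Total: 1

1


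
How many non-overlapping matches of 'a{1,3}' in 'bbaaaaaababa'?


Pattern 'a{1,3}' matches between 1 and 3 consecutive a's (greedy).
String: 'bbaaaaaababa'
Finding runs of a's and applying greedy matching:
  Run at pos 2: 'aaaaaa' (length 6)
  Run at pos 9: 'a' (length 1)
  Run at pos 11: 'a' (length 1)
Matches: ['aaa', 'aaa', 'a', 'a']
Count: 4

4


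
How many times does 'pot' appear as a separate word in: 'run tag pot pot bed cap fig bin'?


Scanning each word for exact match 'pot':
  Word 1: 'run' -> no
  Word 2: 'tag' -> no
  Word 3: 'pot' -> MATCH
  Word 4: 'pot' -> MATCH
  Word 5: 'bed' -> no
  Word 6: 'cap' -> no
  Word 7: 'fig' -> no
  Word 8: 'bin' -> no
Total matches: 2

2


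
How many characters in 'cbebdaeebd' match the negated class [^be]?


Negated class [^be] matches any char NOT in {b, e}
Scanning 'cbebdaeebd':
  pos 0: 'c' -> MATCH
  pos 1: 'b' -> no (excluded)
  pos 2: 'e' -> no (excluded)
  pos 3: 'b' -> no (excluded)
  pos 4: 'd' -> MATCH
  pos 5: 'a' -> MATCH
  pos 6: 'e' -> no (excluded)
  pos 7: 'e' -> no (excluded)
  pos 8: 'b' -> no (excluded)
  pos 9: 'd' -> MATCH
Total matches: 4

4


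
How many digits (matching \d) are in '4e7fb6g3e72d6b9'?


\d matches any digit 0-9.
Scanning '4e7fb6g3e72d6b9':
  pos 0: '4' -> DIGIT
  pos 2: '7' -> DIGIT
  pos 5: '6' -> DIGIT
  pos 7: '3' -> DIGIT
  pos 9: '7' -> DIGIT
  pos 10: '2' -> DIGIT
  pos 12: '6' -> DIGIT
  pos 14: '9' -> DIGIT
Digits found: ['4', '7', '6', '3', '7', '2', '6', '9']
Total: 8

8


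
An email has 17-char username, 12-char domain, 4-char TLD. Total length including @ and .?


An email address has format: username@domain.tld
Username length: 17
'@' character: 1
Domain length: 12
'.' character: 1
TLD length: 4
Total = 17 + 1 + 12 + 1 + 4 = 35

35


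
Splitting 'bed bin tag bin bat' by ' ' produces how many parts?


Splitting by ' ' breaks the string at each occurrence of the separator.
Text: 'bed bin tag bin bat'
Parts after split:
  Part 1: 'bed'
  Part 2: 'bin'
  Part 3: 'tag'
  Part 4: 'bin'
  Part 5: 'bat'
Total parts: 5

5


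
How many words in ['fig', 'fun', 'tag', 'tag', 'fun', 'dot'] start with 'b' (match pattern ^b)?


Pattern ^b anchors to start of word. Check which words begin with 'b':
  'fig' -> no
  'fun' -> no
  'tag' -> no
  'tag' -> no
  'fun' -> no
  'dot' -> no
Matching words: []
Count: 0

0


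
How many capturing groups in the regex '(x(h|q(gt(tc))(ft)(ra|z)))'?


To count capturing groups, count each '(' that starts a group.
Pattern: '(x(h|q(gt(tc))(ft)(ra|z)))'
Walking through the pattern:
  Position 0: '(' -> group #1
  Position 2: '(' -> group #2
  Position 6: '(' -> group #3
  Position 9: '(' -> group #4
  Position 14: '(' -> group #5
  Position 18: '(' -> group #6
Total capturing groups: 6

6


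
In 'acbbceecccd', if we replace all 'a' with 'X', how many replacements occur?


re.sub('a', 'X', text) replaces every occurrence of 'a' with 'X'.
Text: 'acbbceecccd'
Scanning for 'a':
  pos 0: 'a' -> replacement #1
Total replacements: 1

1


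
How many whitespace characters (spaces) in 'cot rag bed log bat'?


\s matches whitespace characters (spaces, tabs, etc.).
Text: 'cot rag bed log bat'
This text has 5 words separated by spaces.
Number of spaces = number of words - 1 = 5 - 1 = 4

4


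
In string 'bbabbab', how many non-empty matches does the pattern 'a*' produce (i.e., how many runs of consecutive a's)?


Pattern 'a*' matches zero or more a's. We want non-empty runs of consecutive a's.
String: 'bbabbab'
Walking through the string to find runs of a's:
  Run 1: positions 2-2 -> 'a'
  Run 2: positions 5-5 -> 'a'
Non-empty runs found: ['a', 'a']
Count: 2

2


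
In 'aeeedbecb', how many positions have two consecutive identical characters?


Looking for consecutive identical characters in 'aeeedbecb':
  pos 0-1: 'a' vs 'e' -> different
  pos 1-2: 'e' vs 'e' -> MATCH ('ee')
  pos 2-3: 'e' vs 'e' -> MATCH ('ee')
  pos 3-4: 'e' vs 'd' -> different
  pos 4-5: 'd' vs 'b' -> different
  pos 5-6: 'b' vs 'e' -> different
  pos 6-7: 'e' vs 'c' -> different
  pos 7-8: 'c' vs 'b' -> different
Consecutive identical pairs: ['ee', 'ee']
Count: 2

2


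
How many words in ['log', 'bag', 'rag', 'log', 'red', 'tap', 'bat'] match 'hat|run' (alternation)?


Alternation 'hat|run' matches either 'hat' or 'run'.
Checking each word:
  'log' -> no
  'bag' -> no
  'rag' -> no
  'log' -> no
  'red' -> no
  'tap' -> no
  'bat' -> no
Matches: []
Count: 0

0


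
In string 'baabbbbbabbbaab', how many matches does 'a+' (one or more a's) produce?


Pattern 'a+' matches one or more consecutive a's.
String: 'baabbbbbabbbaab'
Scanning for runs of a:
  Match 1: 'aa' (length 2)
  Match 2: 'a' (length 1)
  Match 3: 'aa' (length 2)
Total matches: 3

3


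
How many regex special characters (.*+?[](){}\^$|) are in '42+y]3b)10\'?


Regex special characters are: . * + ? [ ] ( ) { } \ ^ $ |
Scanning '42+y]3b)10\':
  pos 2: '+' -> SPECIAL
  pos 4: ']' -> SPECIAL
  pos 7: ')' -> SPECIAL
  pos 10: '\' -> SPECIAL
Special chars found: ['+', ']', ')', '\\']
Total: 4

4


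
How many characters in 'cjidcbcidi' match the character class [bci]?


Character class [bci] matches any of: {b, c, i}
Scanning string 'cjidcbcidi' character by character:
  pos 0: 'c' -> MATCH
  pos 1: 'j' -> no
  pos 2: 'i' -> MATCH
  pos 3: 'd' -> no
  pos 4: 'c' -> MATCH
  pos 5: 'b' -> MATCH
  pos 6: 'c' -> MATCH
  pos 7: 'i' -> MATCH
  pos 8: 'd' -> no
  pos 9: 'i' -> MATCH
Total matches: 7

7


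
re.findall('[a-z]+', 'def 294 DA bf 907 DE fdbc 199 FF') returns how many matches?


Pattern '[a-z]+' finds one or more lowercase letters.
Text: 'def 294 DA bf 907 DE fdbc 199 FF'
Scanning for matches:
  Match 1: 'def'
  Match 2: 'bf'
  Match 3: 'fdbc'
Total matches: 3

3


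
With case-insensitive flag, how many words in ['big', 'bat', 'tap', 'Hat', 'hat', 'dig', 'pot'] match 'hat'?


Case-insensitive matching: compare each word's lowercase form to 'hat'.
  'big' -> lower='big' -> no
  'bat' -> lower='bat' -> no
  'tap' -> lower='tap' -> no
  'Hat' -> lower='hat' -> MATCH
  'hat' -> lower='hat' -> MATCH
  'dig' -> lower='dig' -> no
  'pot' -> lower='pot' -> no
Matches: ['Hat', 'hat']
Count: 2

2


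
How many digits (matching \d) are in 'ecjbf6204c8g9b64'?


\d matches any digit 0-9.
Scanning 'ecjbf6204c8g9b64':
  pos 5: '6' -> DIGIT
  pos 6: '2' -> DIGIT
  pos 7: '0' -> DIGIT
  pos 8: '4' -> DIGIT
  pos 10: '8' -> DIGIT
  pos 12: '9' -> DIGIT
  pos 14: '6' -> DIGIT
  pos 15: '4' -> DIGIT
Digits found: ['6', '2', '0', '4', '8', '9', '6', '4']
Total: 8

8


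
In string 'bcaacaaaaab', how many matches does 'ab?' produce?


Pattern 'ab?' matches 'a' optionally followed by 'b'.
String: 'bcaacaaaaab'
Scanning left to right for 'a' then checking next char:
  Match 1: 'a' (a not followed by b)
  Match 2: 'a' (a not followed by b)
  Match 3: 'a' (a not followed by b)
  Match 4: 'a' (a not followed by b)
  Match 5: 'a' (a not followed by b)
  Match 6: 'a' (a not followed by b)
  Match 7: 'ab' (a followed by b)
Total matches: 7

7


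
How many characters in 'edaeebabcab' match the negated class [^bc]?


Negated class [^bc] matches any char NOT in {b, c}
Scanning 'edaeebabcab':
  pos 0: 'e' -> MATCH
  pos 1: 'd' -> MATCH
  pos 2: 'a' -> MATCH
  pos 3: 'e' -> MATCH
  pos 4: 'e' -> MATCH
  pos 5: 'b' -> no (excluded)
  pos 6: 'a' -> MATCH
  pos 7: 'b' -> no (excluded)
  pos 8: 'c' -> no (excluded)
  pos 9: 'a' -> MATCH
  pos 10: 'b' -> no (excluded)
Total matches: 7

7


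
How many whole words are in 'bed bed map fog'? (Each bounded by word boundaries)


Word boundaries (\b) mark the start/end of each word.
Text: 'bed bed map fog'
Splitting by whitespace:
  Word 1: 'bed'
  Word 2: 'bed'
  Word 3: 'map'
  Word 4: 'fog'
Total whole words: 4

4


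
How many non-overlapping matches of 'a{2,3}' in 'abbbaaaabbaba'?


Pattern 'a{2,3}' matches between 2 and 3 consecutive a's (greedy).
String: 'abbbaaaabbaba'
Finding runs of a's and applying greedy matching:
  Run at pos 0: 'a' (length 1)
  Run at pos 4: 'aaaa' (length 4)
  Run at pos 10: 'a' (length 1)
  Run at pos 12: 'a' (length 1)
Matches: ['aaa']
Count: 1

1


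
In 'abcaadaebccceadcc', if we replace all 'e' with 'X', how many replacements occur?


re.sub('e', 'X', text) replaces every occurrence of 'e' with 'X'.
Text: 'abcaadaebccceadcc'
Scanning for 'e':
  pos 7: 'e' -> replacement #1
  pos 12: 'e' -> replacement #2
Total replacements: 2

2


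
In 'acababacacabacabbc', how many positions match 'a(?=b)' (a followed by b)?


Lookahead 'a(?=b)' matches 'a' only when followed by 'b'.
String: 'acababacacabacabbc'
Checking each position where char is 'a':
  pos 0: 'a' -> no (next='c')
  pos 2: 'a' -> MATCH (next='b')
  pos 4: 'a' -> MATCH (next='b')
  pos 6: 'a' -> no (next='c')
  pos 8: 'a' -> no (next='c')
  pos 10: 'a' -> MATCH (next='b')
  pos 12: 'a' -> no (next='c')
  pos 14: 'a' -> MATCH (next='b')
Matching positions: [2, 4, 10, 14]
Count: 4

4


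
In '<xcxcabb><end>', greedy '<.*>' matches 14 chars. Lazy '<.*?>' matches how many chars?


Greedy '<.*>' tries to match as MUCH as possible.
Lazy '<.*?>' tries to match as LITTLE as possible.

String: '<xcxcabb><end>'
Greedy '<.*>' starts at first '<' and extends to the LAST '>': '<xcxcabb><end>' (14 chars)
Lazy '<.*?>' starts at first '<' and stops at the FIRST '>': '<xcxcabb>' (9 chars)

9


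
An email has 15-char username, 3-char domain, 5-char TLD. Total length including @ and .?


An email address has format: username@domain.tld
Username length: 15
'@' character: 1
Domain length: 3
'.' character: 1
TLD length: 5
Total = 15 + 1 + 3 + 1 + 5 = 25

25


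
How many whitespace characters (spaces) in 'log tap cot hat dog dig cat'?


\s matches whitespace characters (spaces, tabs, etc.).
Text: 'log tap cot hat dog dig cat'
This text has 7 words separated by spaces.
Number of spaces = number of words - 1 = 7 - 1 = 6

6


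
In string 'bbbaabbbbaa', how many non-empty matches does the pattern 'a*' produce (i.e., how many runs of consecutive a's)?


Pattern 'a*' matches zero or more a's. We want non-empty runs of consecutive a's.
String: 'bbbaabbbbaa'
Walking through the string to find runs of a's:
  Run 1: positions 3-4 -> 'aa'
  Run 2: positions 9-10 -> 'aa'
Non-empty runs found: ['aa', 'aa']
Count: 2

2


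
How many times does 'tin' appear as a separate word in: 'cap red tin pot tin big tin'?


Scanning each word for exact match 'tin':
  Word 1: 'cap' -> no
  Word 2: 'red' -> no
  Word 3: 'tin' -> MATCH
  Word 4: 'pot' -> no
  Word 5: 'tin' -> MATCH
  Word 6: 'big' -> no
  Word 7: 'tin' -> MATCH
Total matches: 3

3


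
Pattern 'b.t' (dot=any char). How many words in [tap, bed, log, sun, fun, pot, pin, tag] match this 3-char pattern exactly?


Pattern 'b.t' means: starts with 'b', any single char, ends with 't'.
Checking each word (must be exactly 3 chars):
  'tap' (len=3): no
  'bed' (len=3): no
  'log' (len=3): no
  'sun' (len=3): no
  'fun' (len=3): no
  'pot' (len=3): no
  'pin' (len=3): no
  'tag' (len=3): no
Matching words: []
Total: 0

0


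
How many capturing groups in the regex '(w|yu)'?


To count capturing groups, count each '(' that starts a group.
Pattern: '(w|yu)'
Walking through the pattern:
  Position 0: '(' -> group #1
Total capturing groups: 1

1


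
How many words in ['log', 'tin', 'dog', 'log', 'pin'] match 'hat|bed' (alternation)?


Alternation 'hat|bed' matches either 'hat' or 'bed'.
Checking each word:
  'log' -> no
  'tin' -> no
  'dog' -> no
  'log' -> no
  'pin' -> no
Matches: []
Count: 0

0


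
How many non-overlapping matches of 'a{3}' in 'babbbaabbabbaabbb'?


Pattern 'a{3}' matches exactly 3 consecutive a's (greedy, non-overlapping).
String: 'babbbaabbabbaabbb'
Scanning for runs of a's:
  Run at pos 1: 'a' (length 1) -> 0 match(es)
  Run at pos 5: 'aa' (length 2) -> 0 match(es)
  Run at pos 9: 'a' (length 1) -> 0 match(es)
  Run at pos 12: 'aa' (length 2) -> 0 match(es)
Matches found: []
Total: 0

0


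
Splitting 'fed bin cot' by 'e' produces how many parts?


Splitting by 'e' breaks the string at each occurrence of the separator.
Text: 'fed bin cot'
Parts after split:
  Part 1: 'f'
  Part 2: 'd bin cot'
Total parts: 2

2


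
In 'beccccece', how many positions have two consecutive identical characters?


Looking for consecutive identical characters in 'beccccece':
  pos 0-1: 'b' vs 'e' -> different
  pos 1-2: 'e' vs 'c' -> different
  pos 2-3: 'c' vs 'c' -> MATCH ('cc')
  pos 3-4: 'c' vs 'c' -> MATCH ('cc')
  pos 4-5: 'c' vs 'c' -> MATCH ('cc')
  pos 5-6: 'c' vs 'e' -> different
  pos 6-7: 'e' vs 'c' -> different
  pos 7-8: 'c' vs 'e' -> different
Consecutive identical pairs: ['cc', 'cc', 'cc']
Count: 3

3


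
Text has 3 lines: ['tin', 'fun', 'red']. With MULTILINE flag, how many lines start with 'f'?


With MULTILINE flag, ^ matches the start of each line.
Lines: ['tin', 'fun', 'red']
Checking which lines start with 'f':
  Line 1: 'tin' -> no
  Line 2: 'fun' -> MATCH
  Line 3: 'red' -> no
Matching lines: ['fun']
Count: 1

1


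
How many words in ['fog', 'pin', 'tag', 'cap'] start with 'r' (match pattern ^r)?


Pattern ^r anchors to start of word. Check which words begin with 'r':
  'fog' -> no
  'pin' -> no
  'tag' -> no
  'cap' -> no
Matching words: []
Count: 0

0


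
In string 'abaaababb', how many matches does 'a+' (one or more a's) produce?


Pattern 'a+' matches one or more consecutive a's.
String: 'abaaababb'
Scanning for runs of a:
  Match 1: 'a' (length 1)
  Match 2: 'aaa' (length 3)
  Match 3: 'a' (length 1)
Total matches: 3

3


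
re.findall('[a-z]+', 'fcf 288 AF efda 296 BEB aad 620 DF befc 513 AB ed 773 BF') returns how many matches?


Pattern '[a-z]+' finds one or more lowercase letters.
Text: 'fcf 288 AF efda 296 BEB aad 620 DF befc 513 AB ed 773 BF'
Scanning for matches:
  Match 1: 'fcf'
  Match 2: 'efda'
  Match 3: 'aad'
  Match 4: 'befc'
  Match 5: 'ed'
Total matches: 5

5


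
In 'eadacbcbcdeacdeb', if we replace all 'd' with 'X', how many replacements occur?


re.sub('d', 'X', text) replaces every occurrence of 'd' with 'X'.
Text: 'eadacbcbcdeacdeb'
Scanning for 'd':
  pos 2: 'd' -> replacement #1
  pos 9: 'd' -> replacement #2
  pos 13: 'd' -> replacement #3
Total replacements: 3

3


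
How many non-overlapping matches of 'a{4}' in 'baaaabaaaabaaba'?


Pattern 'a{4}' matches exactly 4 consecutive a's (greedy, non-overlapping).
String: 'baaaabaaaabaaba'
Scanning for runs of a's:
  Run at pos 1: 'aaaa' (length 4) -> 1 match(es)
  Run at pos 6: 'aaaa' (length 4) -> 1 match(es)
  Run at pos 11: 'aa' (length 2) -> 0 match(es)
  Run at pos 14: 'a' (length 1) -> 0 match(es)
Matches found: ['aaaa', 'aaaa']
Total: 2

2


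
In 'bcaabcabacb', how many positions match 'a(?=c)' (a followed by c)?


Lookahead 'a(?=c)' matches 'a' only when followed by 'c'.
String: 'bcaabcabacb'
Checking each position where char is 'a':
  pos 2: 'a' -> no (next='a')
  pos 3: 'a' -> no (next='b')
  pos 6: 'a' -> no (next='b')
  pos 8: 'a' -> MATCH (next='c')
Matching positions: [8]
Count: 1

1


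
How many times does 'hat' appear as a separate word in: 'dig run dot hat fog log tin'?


Scanning each word for exact match 'hat':
  Word 1: 'dig' -> no
  Word 2: 'run' -> no
  Word 3: 'dot' -> no
  Word 4: 'hat' -> MATCH
  Word 5: 'fog' -> no
  Word 6: 'log' -> no
  Word 7: 'tin' -> no
Total matches: 1

1


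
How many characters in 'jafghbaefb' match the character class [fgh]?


Character class [fgh] matches any of: {f, g, h}
Scanning string 'jafghbaefb' character by character:
  pos 0: 'j' -> no
  pos 1: 'a' -> no
  pos 2: 'f' -> MATCH
  pos 3: 'g' -> MATCH
  pos 4: 'h' -> MATCH
  pos 5: 'b' -> no
  pos 6: 'a' -> no
  pos 7: 'e' -> no
  pos 8: 'f' -> MATCH
  pos 9: 'b' -> no
Total matches: 4

4


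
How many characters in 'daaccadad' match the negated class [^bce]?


Negated class [^bce] matches any char NOT in {b, c, e}
Scanning 'daaccadad':
  pos 0: 'd' -> MATCH
  pos 1: 'a' -> MATCH
  pos 2: 'a' -> MATCH
  pos 3: 'c' -> no (excluded)
  pos 4: 'c' -> no (excluded)
  pos 5: 'a' -> MATCH
  pos 6: 'd' -> MATCH
  pos 7: 'a' -> MATCH
  pos 8: 'd' -> MATCH
Total matches: 7

7


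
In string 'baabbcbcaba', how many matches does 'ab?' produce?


Pattern 'ab?' matches 'a' optionally followed by 'b'.
String: 'baabbcbcaba'
Scanning left to right for 'a' then checking next char:
  Match 1: 'a' (a not followed by b)
  Match 2: 'ab' (a followed by b)
  Match 3: 'ab' (a followed by b)
  Match 4: 'a' (a not followed by b)
Total matches: 4

4


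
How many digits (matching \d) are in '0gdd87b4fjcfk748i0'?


\d matches any digit 0-9.
Scanning '0gdd87b4fjcfk748i0':
  pos 0: '0' -> DIGIT
  pos 4: '8' -> DIGIT
  pos 5: '7' -> DIGIT
  pos 7: '4' -> DIGIT
  pos 13: '7' -> DIGIT
  pos 14: '4' -> DIGIT
  pos 15: '8' -> DIGIT
  pos 17: '0' -> DIGIT
Digits found: ['0', '8', '7', '4', '7', '4', '8', '0']
Total: 8

8


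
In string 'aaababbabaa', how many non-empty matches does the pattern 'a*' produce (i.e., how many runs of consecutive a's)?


Pattern 'a*' matches zero or more a's. We want non-empty runs of consecutive a's.
String: 'aaababbabaa'
Walking through the string to find runs of a's:
  Run 1: positions 0-2 -> 'aaa'
  Run 2: positions 4-4 -> 'a'
  Run 3: positions 7-7 -> 'a'
  Run 4: positions 9-10 -> 'aa'
Non-empty runs found: ['aaa', 'a', 'a', 'aa']
Count: 4

4


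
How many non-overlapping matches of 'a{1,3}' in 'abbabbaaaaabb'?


Pattern 'a{1,3}' matches between 1 and 3 consecutive a's (greedy).
String: 'abbabbaaaaabb'
Finding runs of a's and applying greedy matching:
  Run at pos 0: 'a' (length 1)
  Run at pos 3: 'a' (length 1)
  Run at pos 6: 'aaaaa' (length 5)
Matches: ['a', 'a', 'aaa', 'aa']
Count: 4

4


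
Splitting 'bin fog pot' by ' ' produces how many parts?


Splitting by ' ' breaks the string at each occurrence of the separator.
Text: 'bin fog pot'
Parts after split:
  Part 1: 'bin'
  Part 2: 'fog'
  Part 3: 'pot'
Total parts: 3

3


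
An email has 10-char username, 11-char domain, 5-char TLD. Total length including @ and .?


An email address has format: username@domain.tld
Username length: 10
'@' character: 1
Domain length: 11
'.' character: 1
TLD length: 5
Total = 10 + 1 + 11 + 1 + 5 = 28

28


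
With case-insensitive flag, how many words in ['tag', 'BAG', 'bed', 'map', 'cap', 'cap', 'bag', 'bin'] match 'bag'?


Case-insensitive matching: compare each word's lowercase form to 'bag'.
  'tag' -> lower='tag' -> no
  'BAG' -> lower='bag' -> MATCH
  'bed' -> lower='bed' -> no
  'map' -> lower='map' -> no
  'cap' -> lower='cap' -> no
  'cap' -> lower='cap' -> no
  'bag' -> lower='bag' -> MATCH
  'bin' -> lower='bin' -> no
Matches: ['BAG', 'bag']
Count: 2

2


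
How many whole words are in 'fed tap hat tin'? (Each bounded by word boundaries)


Word boundaries (\b) mark the start/end of each word.
Text: 'fed tap hat tin'
Splitting by whitespace:
  Word 1: 'fed'
  Word 2: 'tap'
  Word 3: 'hat'
  Word 4: 'tin'
Total whole words: 4

4


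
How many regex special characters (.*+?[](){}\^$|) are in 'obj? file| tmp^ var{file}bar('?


Regex special characters are: . * + ? [ ] ( ) { } \ ^ $ |
Scanning 'obj? file| tmp^ var{file}bar(':
  pos 3: '?' -> SPECIAL
  pos 9: '|' -> SPECIAL
  pos 14: '^' -> SPECIAL
  pos 19: '{' -> SPECIAL
  pos 24: '}' -> SPECIAL
  pos 28: '(' -> SPECIAL
Special chars found: ['?', '|', '^', '{', '}', '(']
Total: 6

6


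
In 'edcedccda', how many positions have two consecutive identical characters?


Looking for consecutive identical characters in 'edcedccda':
  pos 0-1: 'e' vs 'd' -> different
  pos 1-2: 'd' vs 'c' -> different
  pos 2-3: 'c' vs 'e' -> different
  pos 3-4: 'e' vs 'd' -> different
  pos 4-5: 'd' vs 'c' -> different
  pos 5-6: 'c' vs 'c' -> MATCH ('cc')
  pos 6-7: 'c' vs 'd' -> different
  pos 7-8: 'd' vs 'a' -> different
Consecutive identical pairs: ['cc']
Count: 1

1


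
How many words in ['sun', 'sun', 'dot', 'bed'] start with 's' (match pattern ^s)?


Pattern ^s anchors to start of word. Check which words begin with 's':
  'sun' -> MATCH (starts with 's')
  'sun' -> MATCH (starts with 's')
  'dot' -> no
  'bed' -> no
Matching words: ['sun', 'sun']
Count: 2

2


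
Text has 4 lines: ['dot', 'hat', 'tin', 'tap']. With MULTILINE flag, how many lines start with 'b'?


With MULTILINE flag, ^ matches the start of each line.
Lines: ['dot', 'hat', 'tin', 'tap']
Checking which lines start with 'b':
  Line 1: 'dot' -> no
  Line 2: 'hat' -> no
  Line 3: 'tin' -> no
  Line 4: 'tap' -> no
Matching lines: []
Count: 0

0


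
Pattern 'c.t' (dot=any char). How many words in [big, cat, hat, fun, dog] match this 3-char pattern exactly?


Pattern 'c.t' means: starts with 'c', any single char, ends with 't'.
Checking each word (must be exactly 3 chars):
  'big' (len=3): no
  'cat' (len=3): MATCH
  'hat' (len=3): no
  'fun' (len=3): no
  'dog' (len=3): no
Matching words: ['cat']
Total: 1

1


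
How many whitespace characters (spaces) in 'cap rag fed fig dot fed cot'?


\s matches whitespace characters (spaces, tabs, etc.).
Text: 'cap rag fed fig dot fed cot'
This text has 7 words separated by spaces.
Number of spaces = number of words - 1 = 7 - 1 = 6

6


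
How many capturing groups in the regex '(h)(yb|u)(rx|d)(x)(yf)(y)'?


To count capturing groups, count each '(' that starts a group.
Pattern: '(h)(yb|u)(rx|d)(x)(yf)(y)'
Walking through the pattern:
  Position 0: '(' -> group #1
  Position 3: '(' -> group #2
  Position 9: '(' -> group #3
  Position 15: '(' -> group #4
  Position 18: '(' -> group #5
  Position 22: '(' -> group #6
Total capturing groups: 6

6


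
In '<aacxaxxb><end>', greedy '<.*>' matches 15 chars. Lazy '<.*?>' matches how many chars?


Greedy '<.*>' tries to match as MUCH as possible.
Lazy '<.*?>' tries to match as LITTLE as possible.

String: '<aacxaxxb><end>'
Greedy '<.*>' starts at first '<' and extends to the LAST '>': '<aacxaxxb><end>' (15 chars)
Lazy '<.*?>' starts at first '<' and stops at the FIRST '>': '<aacxaxxb>' (10 chars)

10


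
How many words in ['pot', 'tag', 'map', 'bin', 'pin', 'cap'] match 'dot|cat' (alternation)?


Alternation 'dot|cat' matches either 'dot' or 'cat'.
Checking each word:
  'pot' -> no
  'tag' -> no
  'map' -> no
  'bin' -> no
  'pin' -> no
  'cap' -> no
Matches: []
Count: 0

0


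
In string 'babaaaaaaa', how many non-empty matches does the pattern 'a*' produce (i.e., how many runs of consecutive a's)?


Pattern 'a*' matches zero or more a's. We want non-empty runs of consecutive a's.
String: 'babaaaaaaa'
Walking through the string to find runs of a's:
  Run 1: positions 1-1 -> 'a'
  Run 2: positions 3-9 -> 'aaaaaaa'
Non-empty runs found: ['a', 'aaaaaaa']
Count: 2

2


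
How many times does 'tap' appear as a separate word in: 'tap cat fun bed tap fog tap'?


Scanning each word for exact match 'tap':
  Word 1: 'tap' -> MATCH
  Word 2: 'cat' -> no
  Word 3: 'fun' -> no
  Word 4: 'bed' -> no
  Word 5: 'tap' -> MATCH
  Word 6: 'fog' -> no
  Word 7: 'tap' -> MATCH
Total matches: 3

3
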